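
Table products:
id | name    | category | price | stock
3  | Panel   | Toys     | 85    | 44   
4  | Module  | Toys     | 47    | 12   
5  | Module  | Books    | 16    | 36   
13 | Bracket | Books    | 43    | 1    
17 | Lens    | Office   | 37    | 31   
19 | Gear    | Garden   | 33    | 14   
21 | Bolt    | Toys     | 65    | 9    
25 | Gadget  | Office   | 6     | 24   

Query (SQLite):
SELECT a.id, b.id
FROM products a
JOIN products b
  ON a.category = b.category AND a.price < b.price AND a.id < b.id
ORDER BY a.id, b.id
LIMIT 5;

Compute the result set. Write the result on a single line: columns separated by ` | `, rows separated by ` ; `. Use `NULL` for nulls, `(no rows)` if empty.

4 | 21 ; 5 | 13

Pairs (a,b) with same category, a.price < b.price, a.id < b.id.
category groups: Books:{5,13} Garden:{19} Office:{17,25} Toys:{3,4,21}
Ordered by (a.id, b.id); first 5.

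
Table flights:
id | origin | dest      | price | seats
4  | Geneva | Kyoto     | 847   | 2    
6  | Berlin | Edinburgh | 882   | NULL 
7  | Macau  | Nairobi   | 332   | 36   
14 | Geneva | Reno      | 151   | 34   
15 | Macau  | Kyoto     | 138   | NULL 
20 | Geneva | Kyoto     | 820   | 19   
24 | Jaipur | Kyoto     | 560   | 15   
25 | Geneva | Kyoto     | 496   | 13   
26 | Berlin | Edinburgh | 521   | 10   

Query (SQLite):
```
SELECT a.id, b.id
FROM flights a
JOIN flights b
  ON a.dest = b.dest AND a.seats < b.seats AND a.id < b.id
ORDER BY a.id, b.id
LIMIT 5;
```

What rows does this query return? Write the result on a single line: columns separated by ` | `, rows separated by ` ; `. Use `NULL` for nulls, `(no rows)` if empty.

4 | 20 ; 4 | 24 ; 4 | 25

Pairs (a,b) with same dest, a.seats < b.seats, a.id < b.id.
dest groups: Edinburgh:{6,26} Kyoto:{4,15,20,24,25} Nairobi:{7} Reno:{14}
Ordered by (a.id, b.id); first 5.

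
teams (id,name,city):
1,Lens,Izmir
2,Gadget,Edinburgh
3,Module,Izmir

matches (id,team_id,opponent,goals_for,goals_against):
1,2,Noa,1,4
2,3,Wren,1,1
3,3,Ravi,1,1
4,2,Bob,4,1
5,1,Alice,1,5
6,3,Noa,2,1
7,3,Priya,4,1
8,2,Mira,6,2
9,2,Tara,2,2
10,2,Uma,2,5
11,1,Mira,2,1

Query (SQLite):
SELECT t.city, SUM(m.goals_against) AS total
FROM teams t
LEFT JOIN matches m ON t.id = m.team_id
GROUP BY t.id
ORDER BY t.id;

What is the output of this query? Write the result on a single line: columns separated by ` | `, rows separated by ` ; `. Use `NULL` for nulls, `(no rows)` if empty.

LEFT JOIN keeps every teams row; unmatched ones get NULL for matches columns.
Group by teams.id and compute SUM(m.goals_against). SUM over an all-NULL group is NULL.
  1: ids {5, 11} → SUM(m.goals_against)=6
  2: ids {1, 4, 8, 9, 10} → SUM(m.goals_against)=14
  3: ids {2, 3, 6, 7} → SUM(m.goals_against)=4

Izmir | 6 ; Edinburgh | 14 ; Izmir | 4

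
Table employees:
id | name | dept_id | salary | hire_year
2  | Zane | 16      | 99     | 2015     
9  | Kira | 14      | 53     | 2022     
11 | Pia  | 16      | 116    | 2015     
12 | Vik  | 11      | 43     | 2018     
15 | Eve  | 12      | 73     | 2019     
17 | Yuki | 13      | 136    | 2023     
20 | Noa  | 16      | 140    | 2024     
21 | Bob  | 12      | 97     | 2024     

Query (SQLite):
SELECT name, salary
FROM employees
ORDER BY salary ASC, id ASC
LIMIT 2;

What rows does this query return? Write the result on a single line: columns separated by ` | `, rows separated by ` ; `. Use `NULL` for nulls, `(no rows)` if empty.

Vik | 43 ; Kira | 53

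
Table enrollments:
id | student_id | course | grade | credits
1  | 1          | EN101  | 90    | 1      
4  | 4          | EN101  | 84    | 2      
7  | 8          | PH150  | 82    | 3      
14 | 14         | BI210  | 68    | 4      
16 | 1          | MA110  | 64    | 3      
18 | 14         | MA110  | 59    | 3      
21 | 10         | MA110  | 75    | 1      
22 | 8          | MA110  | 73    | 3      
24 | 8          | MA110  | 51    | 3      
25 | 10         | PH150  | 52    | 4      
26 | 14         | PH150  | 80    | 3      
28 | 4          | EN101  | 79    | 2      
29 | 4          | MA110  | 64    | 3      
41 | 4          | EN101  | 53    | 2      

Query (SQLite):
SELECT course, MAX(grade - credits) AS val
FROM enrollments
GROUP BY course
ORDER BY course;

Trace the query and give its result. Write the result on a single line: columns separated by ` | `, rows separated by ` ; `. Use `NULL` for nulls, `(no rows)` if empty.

BI210 | 64 ; EN101 | 89 ; MA110 | 74 ; PH150 | 79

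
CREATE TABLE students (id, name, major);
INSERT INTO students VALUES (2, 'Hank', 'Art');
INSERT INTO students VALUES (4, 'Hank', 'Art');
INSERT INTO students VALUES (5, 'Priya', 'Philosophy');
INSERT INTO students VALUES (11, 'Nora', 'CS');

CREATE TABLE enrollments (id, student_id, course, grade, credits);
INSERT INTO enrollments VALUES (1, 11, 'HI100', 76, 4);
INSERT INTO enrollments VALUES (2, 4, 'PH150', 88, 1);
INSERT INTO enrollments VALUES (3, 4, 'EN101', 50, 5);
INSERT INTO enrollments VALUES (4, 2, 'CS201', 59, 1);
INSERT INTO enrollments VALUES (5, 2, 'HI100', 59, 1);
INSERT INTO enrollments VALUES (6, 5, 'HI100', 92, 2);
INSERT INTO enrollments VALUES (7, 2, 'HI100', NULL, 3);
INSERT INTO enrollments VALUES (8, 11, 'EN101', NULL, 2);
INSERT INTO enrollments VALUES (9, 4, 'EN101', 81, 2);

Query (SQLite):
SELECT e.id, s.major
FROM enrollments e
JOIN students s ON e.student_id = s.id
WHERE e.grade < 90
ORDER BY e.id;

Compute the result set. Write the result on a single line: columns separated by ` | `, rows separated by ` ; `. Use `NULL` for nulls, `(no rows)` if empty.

1 | CS ; 2 | Art ; 3 | Art ; 4 | Art ; 5 | Art ; 9 | Art

Each enrollments row matches the students row where student_id = students.id.
Then keep rows with e.grade < 90.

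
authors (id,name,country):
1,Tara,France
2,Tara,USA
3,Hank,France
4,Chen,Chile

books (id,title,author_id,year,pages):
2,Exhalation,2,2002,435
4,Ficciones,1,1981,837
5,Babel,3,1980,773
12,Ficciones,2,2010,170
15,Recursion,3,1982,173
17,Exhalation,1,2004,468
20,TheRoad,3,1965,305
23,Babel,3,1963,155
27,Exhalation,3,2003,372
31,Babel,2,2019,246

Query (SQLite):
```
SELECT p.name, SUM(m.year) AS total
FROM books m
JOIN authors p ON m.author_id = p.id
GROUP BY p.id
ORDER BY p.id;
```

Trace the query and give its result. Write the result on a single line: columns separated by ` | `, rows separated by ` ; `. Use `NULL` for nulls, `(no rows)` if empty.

Join each books row to its authors via author_id.
Group joined rows by authors.id; compute SUM(m.year) per group.
  1: ids {4, 17} → SUM(m.year)=3985
  2: ids {2, 12, 31} → SUM(m.year)=6031
  3: ids {5, 15, 20, 23, 27} → SUM(m.year)=9893

Tara | 3985 ; Tara | 6031 ; Hank | 9893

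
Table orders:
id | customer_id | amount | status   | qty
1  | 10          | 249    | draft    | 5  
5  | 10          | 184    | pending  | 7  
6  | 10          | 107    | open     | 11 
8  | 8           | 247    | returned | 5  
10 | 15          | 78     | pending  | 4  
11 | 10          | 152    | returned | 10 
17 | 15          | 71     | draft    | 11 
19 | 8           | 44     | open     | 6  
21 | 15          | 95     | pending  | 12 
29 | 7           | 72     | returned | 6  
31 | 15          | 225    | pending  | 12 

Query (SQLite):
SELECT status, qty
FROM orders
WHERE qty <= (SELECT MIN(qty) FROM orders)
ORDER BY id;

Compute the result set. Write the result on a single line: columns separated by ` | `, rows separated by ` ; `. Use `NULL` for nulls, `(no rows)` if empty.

pending | 4

Scalar subquery: MIN(qty) over all orders rows = 4.
Keep rows where qty <= that value.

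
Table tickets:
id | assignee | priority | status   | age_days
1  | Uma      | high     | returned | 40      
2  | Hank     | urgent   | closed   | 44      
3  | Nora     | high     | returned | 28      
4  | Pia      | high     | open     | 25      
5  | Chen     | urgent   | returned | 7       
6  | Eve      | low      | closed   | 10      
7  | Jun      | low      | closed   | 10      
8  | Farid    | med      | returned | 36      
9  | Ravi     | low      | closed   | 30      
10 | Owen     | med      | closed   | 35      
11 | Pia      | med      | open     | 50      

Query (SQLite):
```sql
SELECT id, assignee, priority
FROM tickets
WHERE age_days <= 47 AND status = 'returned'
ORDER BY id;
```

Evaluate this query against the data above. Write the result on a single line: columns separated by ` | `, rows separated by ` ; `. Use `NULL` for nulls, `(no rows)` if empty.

age_days <= 47: ids {1, 2, 3, 4, 5, 6, 7, 8, 9, 10}
status = 'returned': ids {1, 3, 5, 8}
Combine with AND.

1 | Uma | high ; 3 | Nora | high ; 5 | Chen | urgent ; 8 | Farid | med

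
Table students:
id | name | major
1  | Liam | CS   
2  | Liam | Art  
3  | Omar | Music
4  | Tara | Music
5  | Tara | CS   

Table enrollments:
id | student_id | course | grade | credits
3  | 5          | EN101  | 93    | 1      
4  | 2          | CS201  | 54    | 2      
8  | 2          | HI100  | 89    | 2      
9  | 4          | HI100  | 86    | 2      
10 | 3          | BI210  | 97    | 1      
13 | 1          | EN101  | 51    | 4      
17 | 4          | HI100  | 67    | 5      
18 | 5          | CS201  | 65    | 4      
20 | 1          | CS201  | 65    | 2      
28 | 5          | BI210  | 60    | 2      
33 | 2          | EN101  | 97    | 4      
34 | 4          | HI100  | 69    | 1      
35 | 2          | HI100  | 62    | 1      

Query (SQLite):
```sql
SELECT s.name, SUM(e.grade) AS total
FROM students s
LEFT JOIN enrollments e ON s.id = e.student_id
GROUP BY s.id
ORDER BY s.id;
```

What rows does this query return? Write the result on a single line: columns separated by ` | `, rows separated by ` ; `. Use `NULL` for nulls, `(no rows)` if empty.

LEFT JOIN keeps every students row; unmatched ones get NULL for enrollments columns.
Group by students.id and compute SUM(e.grade). SUM over an all-NULL group is NULL.
  1: ids {13, 20} → SUM(e.grade)=116
  2: ids {4, 8, 33, 35} → SUM(e.grade)=302
  3: ids {10} → SUM(e.grade)=97
  4: ids {9, 17, 34} → SUM(e.grade)=222
  5: ids {3, 18, 28} → SUM(e.grade)=218

Liam | 116 ; Liam | 302 ; Omar | 97 ; Tara | 222 ; Tara | 218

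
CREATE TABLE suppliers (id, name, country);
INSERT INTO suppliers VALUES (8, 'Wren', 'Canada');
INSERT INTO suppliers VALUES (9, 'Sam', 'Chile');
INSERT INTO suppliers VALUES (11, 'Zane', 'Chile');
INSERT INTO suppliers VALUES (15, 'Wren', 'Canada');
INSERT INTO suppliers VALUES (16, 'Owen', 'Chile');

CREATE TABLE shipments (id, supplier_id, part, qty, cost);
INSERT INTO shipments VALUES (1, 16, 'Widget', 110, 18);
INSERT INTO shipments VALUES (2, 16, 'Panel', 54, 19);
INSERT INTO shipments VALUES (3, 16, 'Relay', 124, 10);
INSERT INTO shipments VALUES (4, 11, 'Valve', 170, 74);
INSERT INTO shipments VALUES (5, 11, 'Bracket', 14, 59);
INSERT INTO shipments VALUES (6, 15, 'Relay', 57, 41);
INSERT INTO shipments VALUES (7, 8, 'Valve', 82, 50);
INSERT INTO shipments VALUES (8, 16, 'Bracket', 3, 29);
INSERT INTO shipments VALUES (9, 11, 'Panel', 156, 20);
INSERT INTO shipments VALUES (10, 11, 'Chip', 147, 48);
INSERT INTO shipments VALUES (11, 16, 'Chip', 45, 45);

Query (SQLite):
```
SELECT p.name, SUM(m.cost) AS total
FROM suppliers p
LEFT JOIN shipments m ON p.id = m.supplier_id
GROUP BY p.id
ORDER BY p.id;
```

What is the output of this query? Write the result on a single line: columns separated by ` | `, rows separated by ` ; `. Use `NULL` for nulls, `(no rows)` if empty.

LEFT JOIN keeps every suppliers row; unmatched ones get NULL for shipments columns.
Group by suppliers.id and compute SUM(m.cost). SUM over an all-NULL group is NULL.
  8: ids {7} → SUM(m.cost)=50
  9: ids {—} → SUM(m.cost)=NULL
  11: ids {4, 5, 9, 10} → SUM(m.cost)=201
  15: ids {6} → SUM(m.cost)=41
  16: ids {1, 2, 3, 8, 11} → SUM(m.cost)=121

Wren | 50 ; Sam | NULL ; Zane | 201 ; Wren | 41 ; Owen | 121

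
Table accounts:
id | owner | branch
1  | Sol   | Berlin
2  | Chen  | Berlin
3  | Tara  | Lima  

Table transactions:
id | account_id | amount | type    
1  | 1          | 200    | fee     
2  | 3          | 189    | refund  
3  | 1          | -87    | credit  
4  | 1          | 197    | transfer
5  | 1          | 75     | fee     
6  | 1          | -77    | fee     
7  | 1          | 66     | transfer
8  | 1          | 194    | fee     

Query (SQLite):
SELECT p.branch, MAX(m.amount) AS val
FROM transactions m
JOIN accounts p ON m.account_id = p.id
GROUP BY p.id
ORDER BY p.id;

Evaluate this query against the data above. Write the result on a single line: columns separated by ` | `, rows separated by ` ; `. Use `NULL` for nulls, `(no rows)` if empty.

Berlin | 200 ; Lima | 189

Join each transactions row to its accounts via account_id.
Group joined rows by accounts.id; compute MAX(m.amount) per group.
  1: ids {1, 3, 4, 5, 6, 7, 8} → MAX(m.amount)=200
  3: ids {2} → MAX(m.amount)=189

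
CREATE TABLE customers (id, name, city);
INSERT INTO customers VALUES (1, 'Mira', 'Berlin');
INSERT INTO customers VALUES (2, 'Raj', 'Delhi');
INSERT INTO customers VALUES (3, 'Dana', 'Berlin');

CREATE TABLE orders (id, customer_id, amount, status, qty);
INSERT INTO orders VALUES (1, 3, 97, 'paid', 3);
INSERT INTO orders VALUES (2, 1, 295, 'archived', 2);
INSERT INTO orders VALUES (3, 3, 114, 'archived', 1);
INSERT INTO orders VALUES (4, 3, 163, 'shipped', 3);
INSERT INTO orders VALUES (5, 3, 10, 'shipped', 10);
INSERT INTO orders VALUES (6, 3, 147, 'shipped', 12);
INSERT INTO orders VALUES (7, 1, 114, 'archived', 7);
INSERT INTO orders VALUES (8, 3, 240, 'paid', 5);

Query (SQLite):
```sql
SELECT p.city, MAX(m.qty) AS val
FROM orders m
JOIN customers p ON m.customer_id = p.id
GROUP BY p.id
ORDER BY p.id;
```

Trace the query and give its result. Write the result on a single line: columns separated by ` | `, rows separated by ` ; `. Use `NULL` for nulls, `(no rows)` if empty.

Berlin | 7 ; Berlin | 12

Join each orders row to its customers via customer_id.
Group joined rows by customers.id; compute MAX(m.qty) per group.
  1: ids {2, 7} → MAX(m.qty)=7
  3: ids {1, 3, 4, 5, 6, 8} → MAX(m.qty)=12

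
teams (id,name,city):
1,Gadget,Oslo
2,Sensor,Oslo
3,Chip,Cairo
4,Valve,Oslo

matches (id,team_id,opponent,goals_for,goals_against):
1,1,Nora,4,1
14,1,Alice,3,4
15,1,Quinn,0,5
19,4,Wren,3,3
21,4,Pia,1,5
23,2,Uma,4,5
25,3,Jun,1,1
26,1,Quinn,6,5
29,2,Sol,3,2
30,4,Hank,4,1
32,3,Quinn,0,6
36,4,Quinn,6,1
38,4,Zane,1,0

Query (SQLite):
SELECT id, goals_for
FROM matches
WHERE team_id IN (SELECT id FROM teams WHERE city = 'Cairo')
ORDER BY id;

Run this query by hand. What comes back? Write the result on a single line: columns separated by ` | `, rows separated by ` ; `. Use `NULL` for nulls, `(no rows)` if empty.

25 | 1 ; 32 | 0

Inner query: teams.id where city = 'Cairo'.
Outer: keep matches rows whose team_id is in that set.
Inner query → {3}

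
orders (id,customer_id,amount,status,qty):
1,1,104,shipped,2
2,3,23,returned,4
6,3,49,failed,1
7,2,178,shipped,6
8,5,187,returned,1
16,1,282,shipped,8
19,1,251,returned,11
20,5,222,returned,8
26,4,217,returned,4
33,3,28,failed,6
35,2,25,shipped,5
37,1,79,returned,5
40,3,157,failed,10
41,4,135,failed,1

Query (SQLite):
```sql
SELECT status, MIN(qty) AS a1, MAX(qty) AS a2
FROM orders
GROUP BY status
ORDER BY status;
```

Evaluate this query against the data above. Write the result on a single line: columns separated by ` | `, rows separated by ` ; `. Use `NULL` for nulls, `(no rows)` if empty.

failed | 1 | 10 ; returned | 1 | 11 ; shipped | 2 | 8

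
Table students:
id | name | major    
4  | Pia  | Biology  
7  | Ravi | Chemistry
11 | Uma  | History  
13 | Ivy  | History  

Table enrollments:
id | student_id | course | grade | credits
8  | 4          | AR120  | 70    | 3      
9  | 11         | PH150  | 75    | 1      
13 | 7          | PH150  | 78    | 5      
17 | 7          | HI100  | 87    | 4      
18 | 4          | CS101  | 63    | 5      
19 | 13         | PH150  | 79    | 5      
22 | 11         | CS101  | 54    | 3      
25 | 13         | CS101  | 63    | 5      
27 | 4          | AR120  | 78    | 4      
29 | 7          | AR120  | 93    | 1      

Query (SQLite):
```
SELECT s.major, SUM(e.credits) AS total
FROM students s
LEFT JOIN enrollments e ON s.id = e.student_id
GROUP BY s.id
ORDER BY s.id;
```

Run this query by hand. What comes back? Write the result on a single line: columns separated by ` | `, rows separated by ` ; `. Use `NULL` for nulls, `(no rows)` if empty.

LEFT JOIN keeps every students row; unmatched ones get NULL for enrollments columns.
Group by students.id and compute SUM(e.credits). SUM over an all-NULL group is NULL.
  4: ids {8, 18, 27} → SUM(e.credits)=12
  7: ids {13, 17, 29} → SUM(e.credits)=10
  11: ids {9, 22} → SUM(e.credits)=4
  13: ids {19, 25} → SUM(e.credits)=10

Biology | 12 ; Chemistry | 10 ; History | 4 ; History | 10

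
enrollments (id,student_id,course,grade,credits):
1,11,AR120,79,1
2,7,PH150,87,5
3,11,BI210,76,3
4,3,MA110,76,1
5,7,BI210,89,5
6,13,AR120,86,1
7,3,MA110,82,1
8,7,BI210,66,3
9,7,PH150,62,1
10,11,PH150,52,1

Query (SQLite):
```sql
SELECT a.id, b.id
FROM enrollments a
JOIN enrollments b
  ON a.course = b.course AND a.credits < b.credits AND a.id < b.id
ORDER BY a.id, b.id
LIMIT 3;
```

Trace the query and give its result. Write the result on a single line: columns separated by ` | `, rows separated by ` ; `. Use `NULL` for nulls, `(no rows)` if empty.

Pairs (a,b) with same course, a.credits < b.credits, a.id < b.id.
course groups: AR120:{1,6} BI210:{3,5,8} MA110:{4,7} PH150:{2,9,10}
Ordered by (a.id, b.id); first 3.

3 | 5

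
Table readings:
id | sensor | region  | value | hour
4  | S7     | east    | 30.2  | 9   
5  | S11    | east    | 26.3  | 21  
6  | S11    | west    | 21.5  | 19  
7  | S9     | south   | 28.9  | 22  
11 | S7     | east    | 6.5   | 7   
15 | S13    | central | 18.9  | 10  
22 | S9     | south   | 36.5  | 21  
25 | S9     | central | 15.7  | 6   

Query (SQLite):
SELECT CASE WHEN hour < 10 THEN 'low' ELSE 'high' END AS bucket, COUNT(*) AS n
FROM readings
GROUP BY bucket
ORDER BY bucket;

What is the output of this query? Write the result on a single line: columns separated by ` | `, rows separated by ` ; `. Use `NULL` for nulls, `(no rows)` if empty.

high | 5 ; low | 3

Bucket rows by hour < 10 → 'low' else 'high'; count each bucket.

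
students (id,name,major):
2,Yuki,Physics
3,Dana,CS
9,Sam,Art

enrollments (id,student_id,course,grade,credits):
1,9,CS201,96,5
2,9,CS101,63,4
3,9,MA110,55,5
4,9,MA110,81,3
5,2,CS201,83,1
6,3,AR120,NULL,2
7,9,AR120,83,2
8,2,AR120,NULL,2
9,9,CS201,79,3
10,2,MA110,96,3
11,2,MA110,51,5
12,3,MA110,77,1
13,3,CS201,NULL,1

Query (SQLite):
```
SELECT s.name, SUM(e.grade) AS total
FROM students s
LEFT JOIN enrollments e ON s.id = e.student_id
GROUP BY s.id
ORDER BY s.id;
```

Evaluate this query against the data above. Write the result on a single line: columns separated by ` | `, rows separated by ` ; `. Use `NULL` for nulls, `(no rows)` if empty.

Yuki | 230 ; Dana | 77 ; Sam | 457

LEFT JOIN keeps every students row; unmatched ones get NULL for enrollments columns.
Group by students.id and compute SUM(e.grade). SUM over an all-NULL group is NULL.
  2: ids {5, 8, 10, 11} → SUM(e.grade)=230
  3: ids {6, 12, 13} → SUM(e.grade)=77
  9: ids {1, 2, 3, 4, 7, 9} → SUM(e.grade)=457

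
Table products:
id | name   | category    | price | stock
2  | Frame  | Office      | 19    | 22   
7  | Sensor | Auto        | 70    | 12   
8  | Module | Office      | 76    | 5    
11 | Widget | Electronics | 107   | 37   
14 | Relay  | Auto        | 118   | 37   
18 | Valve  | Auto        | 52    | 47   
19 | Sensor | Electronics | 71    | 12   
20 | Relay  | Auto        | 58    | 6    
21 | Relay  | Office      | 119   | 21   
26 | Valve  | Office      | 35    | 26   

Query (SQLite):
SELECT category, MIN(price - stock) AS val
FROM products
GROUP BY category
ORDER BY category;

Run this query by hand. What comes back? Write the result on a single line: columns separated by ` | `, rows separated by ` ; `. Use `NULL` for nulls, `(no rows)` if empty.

Auto | 5 ; Electronics | 59 ; Office | -3

For each row compute price - stock.
Group by category; take MIN of the expression per group.
  Auto: ids {7, 14, 18, 20} → MIN(price - stock)=5
  Electronics: ids {11, 19} → MIN(price - stock)=59
  Office: ids {2, 8, 21, 26} → MIN(price - stock)=-3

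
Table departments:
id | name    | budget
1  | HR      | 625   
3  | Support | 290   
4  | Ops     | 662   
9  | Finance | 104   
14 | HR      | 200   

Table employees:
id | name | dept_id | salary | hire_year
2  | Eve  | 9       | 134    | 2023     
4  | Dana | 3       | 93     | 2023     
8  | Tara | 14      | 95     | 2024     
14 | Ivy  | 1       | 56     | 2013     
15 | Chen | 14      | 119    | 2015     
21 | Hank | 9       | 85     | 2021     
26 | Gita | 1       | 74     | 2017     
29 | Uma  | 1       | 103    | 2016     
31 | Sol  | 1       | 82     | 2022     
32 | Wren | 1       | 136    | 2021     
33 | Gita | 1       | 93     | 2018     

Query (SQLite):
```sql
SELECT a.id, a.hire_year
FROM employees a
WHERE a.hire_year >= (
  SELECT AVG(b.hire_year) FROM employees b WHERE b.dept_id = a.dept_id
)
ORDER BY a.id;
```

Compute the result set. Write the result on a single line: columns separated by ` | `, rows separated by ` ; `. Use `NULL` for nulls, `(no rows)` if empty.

2 | 2023 ; 4 | 2023 ; 8 | 2024 ; 31 | 2022 ; 32 | 2021 ; 33 | 2018

For each employees row a, compute AVG(hire_year) over rows sharing a.dept_id.
Keep row a if a.hire_year >= that per-group AVG.
  dept_id=1: AVG(hire_year) = 2017.833333
  dept_id=3: AVG(hire_year) = 2023.0
  dept_id=9: AVG(hire_year) = 2022.0
  dept_id=14: AVG(hire_year) = 2019.5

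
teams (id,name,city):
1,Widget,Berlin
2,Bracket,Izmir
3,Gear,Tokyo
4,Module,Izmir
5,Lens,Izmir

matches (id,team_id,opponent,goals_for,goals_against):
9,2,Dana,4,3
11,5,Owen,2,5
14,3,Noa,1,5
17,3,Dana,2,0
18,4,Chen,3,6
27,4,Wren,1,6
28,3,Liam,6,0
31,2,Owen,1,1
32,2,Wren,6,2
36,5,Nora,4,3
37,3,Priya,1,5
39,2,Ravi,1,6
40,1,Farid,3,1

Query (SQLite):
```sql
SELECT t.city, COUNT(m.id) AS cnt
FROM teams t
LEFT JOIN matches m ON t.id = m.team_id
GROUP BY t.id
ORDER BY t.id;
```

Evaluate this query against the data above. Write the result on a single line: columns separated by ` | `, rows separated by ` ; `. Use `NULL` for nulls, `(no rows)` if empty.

Berlin | 1 ; Izmir | 4 ; Tokyo | 4 ; Izmir | 2 ; Izmir | 2

LEFT JOIN keeps every teams row; unmatched ones get NULL for matches columns.
Group by teams.id and compute COUNT(m.id). COUNT(col) of an all-NULL group is 0.
  1: ids {40} → COUNT(m.id)=1
  2: ids {9, 31, 32, 39} → COUNT(m.id)=4
  3: ids {14, 17, 28, 37} → COUNT(m.id)=4
  4: ids {18, 27} → COUNT(m.id)=2
  5: ids {11, 36} → COUNT(m.id)=2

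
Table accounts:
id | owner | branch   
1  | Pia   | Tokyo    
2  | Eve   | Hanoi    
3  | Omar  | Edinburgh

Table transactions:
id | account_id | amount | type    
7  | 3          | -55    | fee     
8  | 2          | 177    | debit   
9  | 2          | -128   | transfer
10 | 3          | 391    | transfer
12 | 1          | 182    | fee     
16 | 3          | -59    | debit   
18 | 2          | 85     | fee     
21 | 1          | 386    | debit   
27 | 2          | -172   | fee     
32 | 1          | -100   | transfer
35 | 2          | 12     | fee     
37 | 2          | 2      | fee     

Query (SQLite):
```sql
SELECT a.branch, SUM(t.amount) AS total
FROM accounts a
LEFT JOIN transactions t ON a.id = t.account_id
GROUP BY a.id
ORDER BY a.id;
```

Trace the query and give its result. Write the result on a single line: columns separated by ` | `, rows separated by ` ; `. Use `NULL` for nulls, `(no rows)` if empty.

Tokyo | 468 ; Hanoi | -24 ; Edinburgh | 277

LEFT JOIN keeps every accounts row; unmatched ones get NULL for transactions columns.
Group by accounts.id and compute SUM(t.amount). SUM over an all-NULL group is NULL.
  1: ids {12, 21, 32} → SUM(t.amount)=468
  2: ids {8, 9, 18, 27, 35, 37} → SUM(t.amount)=-24
  3: ids {7, 10, 16} → SUM(t.amount)=277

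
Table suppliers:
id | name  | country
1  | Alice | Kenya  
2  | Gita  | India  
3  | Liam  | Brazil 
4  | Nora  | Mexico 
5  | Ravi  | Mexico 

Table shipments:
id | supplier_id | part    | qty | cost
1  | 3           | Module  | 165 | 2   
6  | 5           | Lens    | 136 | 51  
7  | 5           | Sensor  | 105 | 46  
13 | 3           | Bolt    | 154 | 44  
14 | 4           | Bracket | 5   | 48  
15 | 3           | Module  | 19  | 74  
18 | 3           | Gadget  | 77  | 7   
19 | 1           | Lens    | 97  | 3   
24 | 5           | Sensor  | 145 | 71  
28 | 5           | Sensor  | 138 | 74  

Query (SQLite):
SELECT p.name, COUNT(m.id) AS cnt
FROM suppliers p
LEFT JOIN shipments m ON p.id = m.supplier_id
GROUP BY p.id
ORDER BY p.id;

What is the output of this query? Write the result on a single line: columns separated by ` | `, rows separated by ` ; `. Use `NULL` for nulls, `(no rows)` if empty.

LEFT JOIN keeps every suppliers row; unmatched ones get NULL for shipments columns.
Group by suppliers.id and compute COUNT(m.id). COUNT(col) of an all-NULL group is 0.
  1: ids {19} → COUNT(m.id)=1
  2: ids {—} → COUNT(m.id)=0
  3: ids {1, 13, 15, 18} → COUNT(m.id)=4
  4: ids {14} → COUNT(m.id)=1
  5: ids {6, 7, 24, 28} → COUNT(m.id)=4

Alice | 1 ; Gita | 0 ; Liam | 4 ; Nora | 1 ; Ravi | 4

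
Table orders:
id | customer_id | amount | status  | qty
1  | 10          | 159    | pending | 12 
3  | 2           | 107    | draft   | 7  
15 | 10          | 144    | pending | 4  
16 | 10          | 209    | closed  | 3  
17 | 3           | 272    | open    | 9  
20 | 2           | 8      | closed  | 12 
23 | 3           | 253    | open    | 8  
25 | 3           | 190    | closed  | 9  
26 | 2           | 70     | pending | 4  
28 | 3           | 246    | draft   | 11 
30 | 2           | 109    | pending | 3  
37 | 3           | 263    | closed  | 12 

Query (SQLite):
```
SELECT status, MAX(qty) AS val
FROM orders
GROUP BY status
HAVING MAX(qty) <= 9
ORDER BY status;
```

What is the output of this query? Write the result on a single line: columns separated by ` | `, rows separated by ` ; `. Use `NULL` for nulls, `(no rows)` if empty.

Partition orders by status; compute MAX(qty) within each group.
HAVING: keep groups where MAX(qty) <= 9.
  closed: ids {16, 20, 25, 37} → MAX(qty)=12
  draft: ids {3, 28} → MAX(qty)=11
  open: ids {17, 23} → MAX(qty)=9
  pending: ids {1, 15, 26, 30} → MAX(qty)=12

open | 9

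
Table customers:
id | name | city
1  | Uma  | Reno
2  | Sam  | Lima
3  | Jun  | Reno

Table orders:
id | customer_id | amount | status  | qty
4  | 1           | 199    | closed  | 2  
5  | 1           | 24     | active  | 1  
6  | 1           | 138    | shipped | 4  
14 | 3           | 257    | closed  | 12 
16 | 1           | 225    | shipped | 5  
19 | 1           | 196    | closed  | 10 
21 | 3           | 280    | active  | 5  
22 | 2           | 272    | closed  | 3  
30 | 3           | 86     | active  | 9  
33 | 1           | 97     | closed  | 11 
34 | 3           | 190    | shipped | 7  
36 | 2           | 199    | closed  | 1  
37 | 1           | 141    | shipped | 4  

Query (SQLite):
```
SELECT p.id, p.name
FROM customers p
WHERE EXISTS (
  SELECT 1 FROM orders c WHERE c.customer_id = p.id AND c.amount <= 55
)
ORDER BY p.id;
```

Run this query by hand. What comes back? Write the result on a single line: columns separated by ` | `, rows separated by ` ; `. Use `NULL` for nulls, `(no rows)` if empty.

For each customers row, check whether any orders with matching customer_id has amount <= 55.
Keep rows where that is true.

1 | Uma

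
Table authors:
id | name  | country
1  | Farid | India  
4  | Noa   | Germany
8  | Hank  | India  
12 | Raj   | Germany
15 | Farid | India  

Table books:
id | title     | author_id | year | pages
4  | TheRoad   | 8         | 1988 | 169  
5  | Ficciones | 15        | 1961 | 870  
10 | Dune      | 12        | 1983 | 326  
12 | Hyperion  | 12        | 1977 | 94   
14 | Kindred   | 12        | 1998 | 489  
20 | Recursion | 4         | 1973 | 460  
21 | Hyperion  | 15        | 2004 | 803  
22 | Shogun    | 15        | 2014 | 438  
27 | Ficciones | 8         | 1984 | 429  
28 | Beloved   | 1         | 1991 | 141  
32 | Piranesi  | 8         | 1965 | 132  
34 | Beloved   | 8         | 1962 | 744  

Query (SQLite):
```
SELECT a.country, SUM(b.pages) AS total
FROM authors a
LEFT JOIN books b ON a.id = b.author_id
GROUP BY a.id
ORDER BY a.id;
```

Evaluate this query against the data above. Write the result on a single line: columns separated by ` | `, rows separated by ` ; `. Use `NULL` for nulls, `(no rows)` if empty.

India | 141 ; Germany | 460 ; India | 1474 ; Germany | 909 ; India | 2111

LEFT JOIN keeps every authors row; unmatched ones get NULL for books columns.
Group by authors.id and compute SUM(b.pages). SUM over an all-NULL group is NULL.
  1: ids {28} → SUM(b.pages)=141
  4: ids {20} → SUM(b.pages)=460
  8: ids {4, 27, 32, 34} → SUM(b.pages)=1474
  12: ids {10, 12, 14} → SUM(b.pages)=909
  15: ids {5, 21, 22} → SUM(b.pages)=2111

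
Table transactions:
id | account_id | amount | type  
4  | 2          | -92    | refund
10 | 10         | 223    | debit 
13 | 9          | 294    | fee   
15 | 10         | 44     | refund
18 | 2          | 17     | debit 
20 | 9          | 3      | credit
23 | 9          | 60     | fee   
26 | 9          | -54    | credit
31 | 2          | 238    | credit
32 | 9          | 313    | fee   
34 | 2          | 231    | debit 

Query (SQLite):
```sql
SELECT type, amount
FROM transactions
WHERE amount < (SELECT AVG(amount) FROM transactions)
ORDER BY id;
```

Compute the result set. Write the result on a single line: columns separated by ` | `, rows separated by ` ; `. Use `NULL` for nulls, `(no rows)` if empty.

refund | -92 ; refund | 44 ; debit | 17 ; credit | 3 ; fee | 60 ; credit | -54

Scalar subquery: AVG(amount) over all transactions rows = 116.090909 (≈; comparison uses full precision).
Keep rows where amount < that value.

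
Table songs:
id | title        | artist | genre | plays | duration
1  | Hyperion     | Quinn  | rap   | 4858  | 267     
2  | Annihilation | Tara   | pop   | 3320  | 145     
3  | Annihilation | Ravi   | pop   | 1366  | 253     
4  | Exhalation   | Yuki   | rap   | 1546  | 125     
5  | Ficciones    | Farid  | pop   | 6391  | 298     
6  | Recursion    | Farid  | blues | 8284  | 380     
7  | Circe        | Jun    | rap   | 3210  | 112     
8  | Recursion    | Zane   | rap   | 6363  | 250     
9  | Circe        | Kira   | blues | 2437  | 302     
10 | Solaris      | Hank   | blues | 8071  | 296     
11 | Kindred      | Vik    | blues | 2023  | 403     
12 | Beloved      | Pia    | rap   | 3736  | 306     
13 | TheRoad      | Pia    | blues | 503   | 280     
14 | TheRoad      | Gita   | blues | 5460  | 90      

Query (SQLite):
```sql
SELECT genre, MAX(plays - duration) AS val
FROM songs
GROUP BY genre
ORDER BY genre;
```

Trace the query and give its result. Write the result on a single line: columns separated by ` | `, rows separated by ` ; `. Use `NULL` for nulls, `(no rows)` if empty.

For each row compute plays - duration.
Group by genre; take MAX of the expression per group.
  blues: ids {6, 9, 10, 11, 13, 14} → MAX(plays - duration)=7904
  pop: ids {2, 3, 5} → MAX(plays - duration)=6093
  rap: ids {1, 4, 7, 8, 12} → MAX(plays - duration)=6113

blues | 7904 ; pop | 6093 ; rap | 6113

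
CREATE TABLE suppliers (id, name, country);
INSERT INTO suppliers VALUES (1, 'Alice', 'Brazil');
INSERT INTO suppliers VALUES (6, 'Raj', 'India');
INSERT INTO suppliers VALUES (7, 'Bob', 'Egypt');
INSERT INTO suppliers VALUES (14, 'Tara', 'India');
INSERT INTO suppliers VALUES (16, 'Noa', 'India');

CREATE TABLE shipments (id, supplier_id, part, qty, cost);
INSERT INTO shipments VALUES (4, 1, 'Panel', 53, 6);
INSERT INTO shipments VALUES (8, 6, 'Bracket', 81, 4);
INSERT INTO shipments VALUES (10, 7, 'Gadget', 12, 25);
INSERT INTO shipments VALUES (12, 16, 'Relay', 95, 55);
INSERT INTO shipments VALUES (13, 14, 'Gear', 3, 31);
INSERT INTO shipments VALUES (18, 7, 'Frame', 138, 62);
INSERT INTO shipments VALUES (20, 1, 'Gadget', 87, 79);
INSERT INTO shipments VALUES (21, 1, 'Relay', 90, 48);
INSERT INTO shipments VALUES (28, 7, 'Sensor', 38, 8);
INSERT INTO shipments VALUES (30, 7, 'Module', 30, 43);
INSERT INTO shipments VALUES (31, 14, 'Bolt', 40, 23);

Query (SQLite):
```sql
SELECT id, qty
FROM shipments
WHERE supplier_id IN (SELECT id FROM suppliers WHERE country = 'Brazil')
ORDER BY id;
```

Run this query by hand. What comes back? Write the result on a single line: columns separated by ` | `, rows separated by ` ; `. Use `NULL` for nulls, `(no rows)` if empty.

4 | 53 ; 20 | 87 ; 21 | 90

Inner query: suppliers.id where country = 'Brazil'.
Outer: keep shipments rows whose supplier_id is in that set.
Inner query → {1}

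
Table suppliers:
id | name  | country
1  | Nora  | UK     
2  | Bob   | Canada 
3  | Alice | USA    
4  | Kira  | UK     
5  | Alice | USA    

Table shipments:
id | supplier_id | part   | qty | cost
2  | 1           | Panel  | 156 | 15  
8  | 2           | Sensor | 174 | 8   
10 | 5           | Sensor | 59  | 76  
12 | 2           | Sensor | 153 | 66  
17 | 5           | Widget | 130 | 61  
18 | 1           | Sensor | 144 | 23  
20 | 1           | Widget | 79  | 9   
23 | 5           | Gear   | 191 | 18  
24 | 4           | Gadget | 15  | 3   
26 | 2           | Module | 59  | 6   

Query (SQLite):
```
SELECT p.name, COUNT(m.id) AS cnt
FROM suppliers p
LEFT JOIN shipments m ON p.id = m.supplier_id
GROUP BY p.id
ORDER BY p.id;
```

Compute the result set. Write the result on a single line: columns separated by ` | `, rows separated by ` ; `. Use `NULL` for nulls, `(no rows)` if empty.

Nora | 3 ; Bob | 3 ; Alice | 0 ; Kira | 1 ; Alice | 3

LEFT JOIN keeps every suppliers row; unmatched ones get NULL for shipments columns.
Group by suppliers.id and compute COUNT(m.id). COUNT(col) of an all-NULL group is 0.
  1: ids {2, 18, 20} → COUNT(m.id)=3
  2: ids {8, 12, 26} → COUNT(m.id)=3
  3: ids {—} → COUNT(m.id)=0
  4: ids {24} → COUNT(m.id)=1
  5: ids {10, 17, 23} → COUNT(m.id)=3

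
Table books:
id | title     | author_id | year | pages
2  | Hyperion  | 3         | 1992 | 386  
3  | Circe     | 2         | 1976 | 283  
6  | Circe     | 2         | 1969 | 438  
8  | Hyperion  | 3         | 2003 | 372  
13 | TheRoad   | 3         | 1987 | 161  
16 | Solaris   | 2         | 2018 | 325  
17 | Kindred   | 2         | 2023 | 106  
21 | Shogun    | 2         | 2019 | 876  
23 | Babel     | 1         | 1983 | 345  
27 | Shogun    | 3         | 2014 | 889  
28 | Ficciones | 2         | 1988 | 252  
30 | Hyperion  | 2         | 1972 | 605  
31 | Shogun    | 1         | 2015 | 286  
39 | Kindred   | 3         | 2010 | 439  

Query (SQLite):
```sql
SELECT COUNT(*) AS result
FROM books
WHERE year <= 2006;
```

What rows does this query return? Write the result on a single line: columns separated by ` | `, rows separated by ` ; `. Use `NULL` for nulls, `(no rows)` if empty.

Rows where year <= 2006 → year values: [1992, 1976, 1969, 2003, 1987, 1983, 1988, 1972].
COUNT(*) counts rows → 8.

8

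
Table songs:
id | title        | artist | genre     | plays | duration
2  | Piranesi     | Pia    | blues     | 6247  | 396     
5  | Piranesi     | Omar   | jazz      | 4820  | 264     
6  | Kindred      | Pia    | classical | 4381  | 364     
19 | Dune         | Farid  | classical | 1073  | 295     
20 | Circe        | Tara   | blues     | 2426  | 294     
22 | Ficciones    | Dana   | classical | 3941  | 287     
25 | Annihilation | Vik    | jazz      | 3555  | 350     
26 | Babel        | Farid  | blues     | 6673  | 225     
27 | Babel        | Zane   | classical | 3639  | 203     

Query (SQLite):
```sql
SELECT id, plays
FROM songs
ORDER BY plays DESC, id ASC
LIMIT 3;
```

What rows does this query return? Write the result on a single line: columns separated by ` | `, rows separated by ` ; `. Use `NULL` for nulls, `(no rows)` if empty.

Sort by plays desc, tiebreak id asc: (6673, id=26), (6247, id=2), (4820, id=5), (4381, id=6), (3941, id=22), (3639, id=27) …. Take first 3.

26 | 6673 ; 2 | 6247 ; 5 | 4820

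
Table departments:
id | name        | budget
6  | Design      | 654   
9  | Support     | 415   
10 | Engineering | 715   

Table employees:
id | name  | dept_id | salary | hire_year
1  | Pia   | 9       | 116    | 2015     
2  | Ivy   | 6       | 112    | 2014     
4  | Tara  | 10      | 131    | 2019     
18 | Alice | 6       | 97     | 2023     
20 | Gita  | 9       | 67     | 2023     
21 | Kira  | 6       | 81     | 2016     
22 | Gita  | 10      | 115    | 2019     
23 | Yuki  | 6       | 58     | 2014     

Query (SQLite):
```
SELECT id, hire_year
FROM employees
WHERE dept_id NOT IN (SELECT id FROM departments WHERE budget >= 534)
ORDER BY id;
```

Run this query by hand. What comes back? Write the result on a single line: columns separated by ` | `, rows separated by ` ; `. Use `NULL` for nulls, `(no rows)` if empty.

Inner query: departments.id where budget >= 534.
Outer: keep employees rows whose dept_id is not in that set.
Inner query → {6, 10}

1 | 2015 ; 20 | 2023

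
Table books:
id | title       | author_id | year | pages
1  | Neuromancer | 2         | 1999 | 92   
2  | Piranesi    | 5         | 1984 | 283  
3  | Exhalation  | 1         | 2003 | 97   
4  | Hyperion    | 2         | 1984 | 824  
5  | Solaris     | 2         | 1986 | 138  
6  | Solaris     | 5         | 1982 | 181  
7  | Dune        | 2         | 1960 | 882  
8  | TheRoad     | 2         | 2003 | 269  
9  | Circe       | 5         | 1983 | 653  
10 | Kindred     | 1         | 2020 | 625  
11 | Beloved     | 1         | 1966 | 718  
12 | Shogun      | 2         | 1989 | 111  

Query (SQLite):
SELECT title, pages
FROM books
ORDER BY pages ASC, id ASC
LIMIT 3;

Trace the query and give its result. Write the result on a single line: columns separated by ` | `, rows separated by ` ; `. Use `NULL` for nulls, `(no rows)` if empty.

Sort by pages asc, tiebreak id asc: (92, id=1), (97, id=3), (111, id=12), (138, id=5), (181, id=6), (269, id=8) …. Take first 3.

Neuromancer | 92 ; Exhalation | 97 ; Shogun | 111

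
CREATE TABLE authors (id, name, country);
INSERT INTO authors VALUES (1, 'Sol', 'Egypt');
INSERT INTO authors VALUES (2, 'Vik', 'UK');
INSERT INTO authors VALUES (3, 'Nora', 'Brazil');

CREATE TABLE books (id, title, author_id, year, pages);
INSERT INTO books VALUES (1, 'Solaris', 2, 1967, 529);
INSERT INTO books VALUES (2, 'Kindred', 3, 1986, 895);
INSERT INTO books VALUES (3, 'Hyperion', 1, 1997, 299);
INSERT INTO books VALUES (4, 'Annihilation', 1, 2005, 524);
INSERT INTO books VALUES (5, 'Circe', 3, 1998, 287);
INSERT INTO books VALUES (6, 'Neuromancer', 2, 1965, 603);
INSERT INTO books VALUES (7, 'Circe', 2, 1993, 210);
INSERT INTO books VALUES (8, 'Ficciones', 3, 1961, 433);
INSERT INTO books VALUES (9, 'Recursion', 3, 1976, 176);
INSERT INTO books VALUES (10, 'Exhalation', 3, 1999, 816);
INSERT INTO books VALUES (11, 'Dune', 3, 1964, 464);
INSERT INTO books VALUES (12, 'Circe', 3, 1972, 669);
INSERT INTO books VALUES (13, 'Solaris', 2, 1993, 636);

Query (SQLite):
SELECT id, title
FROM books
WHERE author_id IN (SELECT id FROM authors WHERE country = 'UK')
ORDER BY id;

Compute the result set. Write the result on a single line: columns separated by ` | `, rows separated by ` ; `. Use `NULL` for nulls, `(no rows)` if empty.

Inner query: authors.id where country = 'UK'.
Outer: keep books rows whose author_id is in that set.
Inner query → {2}

1 | Solaris ; 6 | Neuromancer ; 7 | Circe ; 13 | Solaris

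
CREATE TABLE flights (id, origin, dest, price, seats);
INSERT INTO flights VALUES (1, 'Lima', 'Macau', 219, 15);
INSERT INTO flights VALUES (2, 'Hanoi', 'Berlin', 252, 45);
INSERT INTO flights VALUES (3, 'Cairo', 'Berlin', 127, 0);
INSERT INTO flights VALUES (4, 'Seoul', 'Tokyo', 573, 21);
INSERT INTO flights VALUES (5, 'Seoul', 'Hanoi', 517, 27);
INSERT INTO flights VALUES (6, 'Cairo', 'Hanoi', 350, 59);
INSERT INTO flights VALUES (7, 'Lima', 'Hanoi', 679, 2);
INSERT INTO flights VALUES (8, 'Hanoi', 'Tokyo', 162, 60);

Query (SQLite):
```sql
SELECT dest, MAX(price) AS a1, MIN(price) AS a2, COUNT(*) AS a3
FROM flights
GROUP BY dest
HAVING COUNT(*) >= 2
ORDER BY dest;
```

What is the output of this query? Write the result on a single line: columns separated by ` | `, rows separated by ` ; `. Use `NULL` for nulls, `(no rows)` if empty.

Group flights by dest.
Per group compute: MAX(price), MIN(price), COUNT(*).
HAVING: drop groups with fewer than 2 rows.
  Berlin: ids {2, 3} → MAX(price)=252, MIN(price)=127, COUNT(*)=2
  Hanoi: ids {5, 6, 7} → MAX(price)=679, MIN(price)=350, COUNT(*)=3
  Macau: ids {1} → MAX(price)=219, MIN(price)=219, COUNT(*)=1
  Tokyo: ids {4, 8} → MAX(price)=573, MIN(price)=162, COUNT(*)=2

Berlin | 252 | 127 | 2 ; Hanoi | 679 | 350 | 3 ; Tokyo | 573 | 162 | 2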